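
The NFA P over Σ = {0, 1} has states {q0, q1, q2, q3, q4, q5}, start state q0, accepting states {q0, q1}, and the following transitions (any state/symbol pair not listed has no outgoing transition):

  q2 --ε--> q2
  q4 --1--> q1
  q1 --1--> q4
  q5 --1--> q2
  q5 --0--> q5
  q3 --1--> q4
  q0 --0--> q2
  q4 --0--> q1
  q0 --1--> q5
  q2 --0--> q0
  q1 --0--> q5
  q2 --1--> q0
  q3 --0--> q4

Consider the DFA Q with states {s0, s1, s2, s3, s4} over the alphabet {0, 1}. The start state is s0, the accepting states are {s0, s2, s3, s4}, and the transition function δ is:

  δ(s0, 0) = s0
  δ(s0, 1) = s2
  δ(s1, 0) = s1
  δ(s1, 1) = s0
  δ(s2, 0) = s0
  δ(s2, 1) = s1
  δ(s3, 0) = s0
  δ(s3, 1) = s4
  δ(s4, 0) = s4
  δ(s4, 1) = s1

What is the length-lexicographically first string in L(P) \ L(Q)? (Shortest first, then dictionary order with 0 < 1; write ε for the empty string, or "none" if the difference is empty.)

The string 110 is accepted by P but not by Q.
No shorter string lies in the difference, and 110 is the lexicographically first length-3 string in L(P) \ L(Q).

110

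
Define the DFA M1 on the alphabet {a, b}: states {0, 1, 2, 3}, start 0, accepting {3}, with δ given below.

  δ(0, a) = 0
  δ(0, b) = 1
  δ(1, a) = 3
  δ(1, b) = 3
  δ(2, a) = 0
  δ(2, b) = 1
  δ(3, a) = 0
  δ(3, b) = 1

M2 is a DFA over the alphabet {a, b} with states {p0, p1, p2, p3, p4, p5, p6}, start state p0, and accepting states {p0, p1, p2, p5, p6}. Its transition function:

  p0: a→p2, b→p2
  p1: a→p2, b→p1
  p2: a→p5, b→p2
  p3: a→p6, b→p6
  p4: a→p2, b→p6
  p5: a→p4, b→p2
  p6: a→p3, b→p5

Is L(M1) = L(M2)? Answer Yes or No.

The string aaaba is accepted by M1 but rejected by M2.
So L(M1) ≠ L(M2).

No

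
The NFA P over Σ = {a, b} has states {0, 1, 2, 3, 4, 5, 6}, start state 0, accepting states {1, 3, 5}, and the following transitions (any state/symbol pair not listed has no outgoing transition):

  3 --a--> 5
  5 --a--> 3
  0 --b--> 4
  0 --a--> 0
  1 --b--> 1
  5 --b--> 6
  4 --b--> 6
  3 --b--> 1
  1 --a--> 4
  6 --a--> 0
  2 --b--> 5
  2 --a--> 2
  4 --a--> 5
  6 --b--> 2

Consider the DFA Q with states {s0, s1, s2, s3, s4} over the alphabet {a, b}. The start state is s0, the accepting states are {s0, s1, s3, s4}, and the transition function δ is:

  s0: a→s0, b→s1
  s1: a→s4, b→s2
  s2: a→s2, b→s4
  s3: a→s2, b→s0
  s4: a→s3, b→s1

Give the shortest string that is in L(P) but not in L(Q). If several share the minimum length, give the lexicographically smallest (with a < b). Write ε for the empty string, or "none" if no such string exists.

baaa

The string baaa is accepted by P but not by Q.
No shorter string lies in the difference, and baaa is the lexicographically first length-4 string in L(P) \ L(Q).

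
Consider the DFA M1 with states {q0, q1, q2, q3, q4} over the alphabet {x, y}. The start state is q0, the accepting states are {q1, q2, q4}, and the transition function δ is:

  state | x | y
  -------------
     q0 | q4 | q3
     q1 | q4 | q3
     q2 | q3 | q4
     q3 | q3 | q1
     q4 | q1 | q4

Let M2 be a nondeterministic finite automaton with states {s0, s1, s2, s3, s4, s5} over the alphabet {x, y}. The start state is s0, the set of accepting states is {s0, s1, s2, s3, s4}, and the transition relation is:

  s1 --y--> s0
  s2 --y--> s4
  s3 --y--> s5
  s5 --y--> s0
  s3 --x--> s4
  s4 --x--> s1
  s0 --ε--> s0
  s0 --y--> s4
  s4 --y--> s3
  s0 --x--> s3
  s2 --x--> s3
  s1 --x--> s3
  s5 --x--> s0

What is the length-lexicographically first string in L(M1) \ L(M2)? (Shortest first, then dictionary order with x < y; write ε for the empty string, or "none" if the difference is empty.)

The string xy is accepted by M1 but not by M2.
No shorter string lies in the difference, and xy is the lexicographically first length-2 string in L(M1) \ L(M2).

xy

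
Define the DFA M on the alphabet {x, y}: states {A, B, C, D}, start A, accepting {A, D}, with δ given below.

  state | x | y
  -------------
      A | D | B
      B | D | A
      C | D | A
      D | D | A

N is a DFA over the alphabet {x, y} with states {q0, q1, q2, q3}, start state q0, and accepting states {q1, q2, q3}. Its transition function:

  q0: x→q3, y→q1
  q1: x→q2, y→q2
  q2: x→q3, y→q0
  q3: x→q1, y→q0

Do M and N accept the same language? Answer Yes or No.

The empty string ε is accepted by M but rejected by N.
So L(M) ≠ L(N).

No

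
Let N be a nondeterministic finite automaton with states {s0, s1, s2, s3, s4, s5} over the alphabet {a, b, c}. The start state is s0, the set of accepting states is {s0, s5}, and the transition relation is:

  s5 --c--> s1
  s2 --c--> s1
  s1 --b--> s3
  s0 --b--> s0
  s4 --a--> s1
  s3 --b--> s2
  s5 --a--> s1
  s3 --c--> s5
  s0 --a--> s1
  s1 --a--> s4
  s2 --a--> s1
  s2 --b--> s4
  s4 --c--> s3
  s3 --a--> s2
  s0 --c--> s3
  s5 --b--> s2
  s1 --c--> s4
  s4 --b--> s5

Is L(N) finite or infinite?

State s0 is reachable from the start and can reach an accepting state, and it lies on the cycle s0 → s0.
Traversing that cycle any number of times yields accepted strings of unbounded length, so the language is infinite.

infinite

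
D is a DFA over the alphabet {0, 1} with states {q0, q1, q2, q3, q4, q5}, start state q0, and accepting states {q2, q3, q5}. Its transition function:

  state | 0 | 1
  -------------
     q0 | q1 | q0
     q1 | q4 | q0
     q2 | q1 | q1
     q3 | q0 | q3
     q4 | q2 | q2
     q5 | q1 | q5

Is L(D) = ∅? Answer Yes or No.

No

The string 000 is accepted: the run q0 → q1 → q4 → q2 ends in the accepting state q2.
Since at least one string is accepted, L(D) is not empty.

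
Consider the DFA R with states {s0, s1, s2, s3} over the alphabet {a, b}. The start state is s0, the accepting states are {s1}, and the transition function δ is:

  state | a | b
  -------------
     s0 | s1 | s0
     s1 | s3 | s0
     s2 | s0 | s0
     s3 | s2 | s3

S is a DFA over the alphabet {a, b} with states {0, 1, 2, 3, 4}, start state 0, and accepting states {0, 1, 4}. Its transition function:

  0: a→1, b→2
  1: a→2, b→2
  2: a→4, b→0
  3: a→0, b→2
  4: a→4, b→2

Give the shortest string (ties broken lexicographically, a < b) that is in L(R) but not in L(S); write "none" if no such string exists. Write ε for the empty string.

Exploring the product automaton R × S from the start pair (s0, 0), following both machines on each input symbol, reaches 10 state pairs: (s0, 0), (s1, 1), (s0, 2), (s3, 2), (s1, 4), (s2, 4), (s3, 0), (s3, 4), (s0, 4), (s2, 1).
R accepts in {s1} and S accepts in {0, 1, 4}. The reachable pairs whose R-component is accepting are (s1, 1), (s1, 4); in each of them the S-component is accepting too, so the product for L(R) \ L(S) (R-component accepting, S-component rejecting) has no reachable accepting pair and the difference is empty.
So every string accepted by R is also accepted by S: L(R) \ L(S) = ∅ and there is no such string.

none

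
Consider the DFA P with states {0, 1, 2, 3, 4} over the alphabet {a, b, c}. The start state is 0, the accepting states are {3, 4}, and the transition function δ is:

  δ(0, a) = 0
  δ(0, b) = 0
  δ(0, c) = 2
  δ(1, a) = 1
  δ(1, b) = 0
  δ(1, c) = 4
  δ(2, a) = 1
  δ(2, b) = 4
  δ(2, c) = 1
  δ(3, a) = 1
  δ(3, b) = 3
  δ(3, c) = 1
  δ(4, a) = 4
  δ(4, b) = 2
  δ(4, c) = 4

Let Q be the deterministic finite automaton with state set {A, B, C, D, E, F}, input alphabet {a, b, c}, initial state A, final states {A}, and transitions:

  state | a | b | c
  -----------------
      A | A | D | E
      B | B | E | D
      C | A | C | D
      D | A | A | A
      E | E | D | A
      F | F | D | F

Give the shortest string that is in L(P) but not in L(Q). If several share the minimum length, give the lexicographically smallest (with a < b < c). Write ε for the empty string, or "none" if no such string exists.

cb

The string cb is accepted by P but not by Q.
No shorter string lies in the difference, and cb is the lexicographically first length-2 string in L(P) \ L(Q).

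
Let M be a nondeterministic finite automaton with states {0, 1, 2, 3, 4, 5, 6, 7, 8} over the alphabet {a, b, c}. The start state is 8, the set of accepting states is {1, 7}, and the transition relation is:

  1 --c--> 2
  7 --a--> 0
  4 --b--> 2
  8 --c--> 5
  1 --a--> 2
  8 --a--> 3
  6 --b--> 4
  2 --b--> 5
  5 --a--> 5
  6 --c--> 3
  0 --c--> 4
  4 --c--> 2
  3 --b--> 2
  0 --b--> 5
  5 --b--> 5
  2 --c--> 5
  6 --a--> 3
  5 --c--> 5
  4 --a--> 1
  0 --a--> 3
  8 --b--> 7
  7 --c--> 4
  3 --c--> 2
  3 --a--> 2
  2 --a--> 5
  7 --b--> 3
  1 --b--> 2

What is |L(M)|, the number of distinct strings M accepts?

The useful subgraph on states {0, 1, 4, 7, 8} is acyclic, so L(M) is finite; the longest accepting path visits 5 useful states, giving maximum string length 4.
Counting accepting paths from 8 by length: 1 of length 1, 1 of length 3, 1 of length 4. Total 3.

3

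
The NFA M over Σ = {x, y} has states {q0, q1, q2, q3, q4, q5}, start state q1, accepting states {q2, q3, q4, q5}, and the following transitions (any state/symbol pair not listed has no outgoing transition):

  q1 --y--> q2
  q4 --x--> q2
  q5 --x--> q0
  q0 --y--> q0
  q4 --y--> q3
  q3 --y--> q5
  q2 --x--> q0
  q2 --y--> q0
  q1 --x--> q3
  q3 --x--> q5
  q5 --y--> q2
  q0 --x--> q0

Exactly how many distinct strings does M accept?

The useful subgraph on states {q1, q2, q3, q5} is acyclic, so L(M) is finite; the longest accepting path visits 4 useful states, giving maximum string length 3.
Counting accepting paths from q1 by length: 2 of length 1, 2 of length 2, 2 of length 3. Total 6.

6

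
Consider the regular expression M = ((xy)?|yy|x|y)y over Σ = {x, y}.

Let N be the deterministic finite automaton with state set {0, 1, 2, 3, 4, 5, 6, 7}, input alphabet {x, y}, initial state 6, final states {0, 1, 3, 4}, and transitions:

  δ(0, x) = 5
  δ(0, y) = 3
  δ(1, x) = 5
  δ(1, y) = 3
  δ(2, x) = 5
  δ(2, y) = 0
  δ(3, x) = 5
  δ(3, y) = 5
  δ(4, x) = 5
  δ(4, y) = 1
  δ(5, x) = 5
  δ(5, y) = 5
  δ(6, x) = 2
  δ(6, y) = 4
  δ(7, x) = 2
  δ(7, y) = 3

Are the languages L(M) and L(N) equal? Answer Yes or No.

Converting the expression M to a DFA (subset construction, then merging equivalent states) gives the minimal DFA with states {m0, m1, m2, m3, m4, m5}, start state m0, accepting states {m2, m4, m5} and transitions m0: x→m1, y→m2; m1: x→m3, y→m4; m2: x→m3, y→m4; m3: x→m3, y→m3; m4: x→m3, y→m5; m5: x→m3, y→m3.
Exploring the product automaton M × N from the start pair (m0, 6), following both machines on each input symbol, reaches 7 state pairs: (m0, 6), (m1, 2), (m2, 4), (m3, 5), (m4, 0), (m4, 1), (m5, 3).
M accepts in {m2, m4, m5} and N accepts in {0, 1, 3, 4}. In every reachable pair the two components are either both accepting — (m2, 4), (m4, 0), (m4, 1), (m5, 3) — or both non-accepting, so no string is accepted by exactly one of the machines: L(M) \ L(N) and L(N) \ L(M) are both empty.
Hence every string is accepted by M iff it is accepted by N, and the two languages coincide.

Yes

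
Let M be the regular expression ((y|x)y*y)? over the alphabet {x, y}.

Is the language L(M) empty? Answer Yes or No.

No

The empty string ε matches the expression, so it belongs to L(M).
Since L(M) contains at least one string, it is not empty.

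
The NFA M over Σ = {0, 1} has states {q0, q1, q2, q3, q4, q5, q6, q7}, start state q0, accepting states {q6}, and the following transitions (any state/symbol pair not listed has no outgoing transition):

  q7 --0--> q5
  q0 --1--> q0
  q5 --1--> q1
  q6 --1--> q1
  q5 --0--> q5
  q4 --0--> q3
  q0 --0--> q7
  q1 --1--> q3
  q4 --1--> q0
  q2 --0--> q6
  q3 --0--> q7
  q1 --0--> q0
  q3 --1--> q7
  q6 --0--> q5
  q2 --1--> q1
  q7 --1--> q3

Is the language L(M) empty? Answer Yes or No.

The states reachable from the start state are {q0, q1, q3, q5, q7}.
None of the accepting states {q6} is reachable, so no string is accepted and L(M) = ∅.

Yes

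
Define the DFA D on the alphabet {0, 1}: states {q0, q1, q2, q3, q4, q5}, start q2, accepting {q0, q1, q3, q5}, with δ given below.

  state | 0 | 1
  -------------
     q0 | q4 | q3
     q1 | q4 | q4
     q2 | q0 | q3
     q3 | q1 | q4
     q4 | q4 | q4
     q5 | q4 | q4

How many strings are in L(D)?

5

The useful subgraph on states {q0, q1, q2, q3} is acyclic, so L(D) is finite; the longest accepting path visits 4 useful states, giving maximum string length 3.
Counting accepting paths from q2 by length: 2 of length 1, 2 of length 2, 1 of length 3. Total 5.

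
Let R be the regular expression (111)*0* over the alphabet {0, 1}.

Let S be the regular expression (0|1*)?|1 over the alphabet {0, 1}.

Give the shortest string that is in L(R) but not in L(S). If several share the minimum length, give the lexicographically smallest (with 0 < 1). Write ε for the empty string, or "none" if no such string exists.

The string 00 is accepted by R but not by S.
No shorter string lies in the difference, and 00 is the lexicographically first length-2 string in L(R) \ L(S).

00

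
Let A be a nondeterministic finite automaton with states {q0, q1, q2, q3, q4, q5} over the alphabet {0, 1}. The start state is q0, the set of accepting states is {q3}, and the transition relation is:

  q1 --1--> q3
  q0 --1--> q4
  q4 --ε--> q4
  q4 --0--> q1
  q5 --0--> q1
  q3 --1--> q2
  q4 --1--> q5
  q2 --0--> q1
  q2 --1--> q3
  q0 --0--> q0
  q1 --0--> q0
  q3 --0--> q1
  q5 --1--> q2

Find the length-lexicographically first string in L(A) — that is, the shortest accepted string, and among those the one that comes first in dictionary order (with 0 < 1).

A breadth-first search from q0 reaches an accepting state first via the path q0 → q4 → q1 → q3 on input 101.
No string of length < 3 is accepted (BFS exhausts all shorter strings without reaching an accepting state), and 101 is the lexicographically least accepting string of length 3.

101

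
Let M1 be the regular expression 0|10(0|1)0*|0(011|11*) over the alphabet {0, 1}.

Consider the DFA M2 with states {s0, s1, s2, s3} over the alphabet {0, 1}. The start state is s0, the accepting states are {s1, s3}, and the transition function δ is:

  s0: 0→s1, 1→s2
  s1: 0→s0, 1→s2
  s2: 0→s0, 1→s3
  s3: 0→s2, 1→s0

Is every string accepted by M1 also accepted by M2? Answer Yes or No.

The string 01 is in L(M1) but not in L(M2).
So L(M1) ⊄ L(M2).

No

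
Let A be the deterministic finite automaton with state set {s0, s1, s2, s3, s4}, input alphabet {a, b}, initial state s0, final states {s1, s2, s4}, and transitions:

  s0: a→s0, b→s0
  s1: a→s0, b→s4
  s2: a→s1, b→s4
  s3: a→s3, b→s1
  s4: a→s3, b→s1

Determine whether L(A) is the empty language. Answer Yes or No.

The states reachable from the start state are {s0}.
None of the accepting states {s1, s2, s4} is reachable, so no string is accepted and L(A) = ∅.

Yes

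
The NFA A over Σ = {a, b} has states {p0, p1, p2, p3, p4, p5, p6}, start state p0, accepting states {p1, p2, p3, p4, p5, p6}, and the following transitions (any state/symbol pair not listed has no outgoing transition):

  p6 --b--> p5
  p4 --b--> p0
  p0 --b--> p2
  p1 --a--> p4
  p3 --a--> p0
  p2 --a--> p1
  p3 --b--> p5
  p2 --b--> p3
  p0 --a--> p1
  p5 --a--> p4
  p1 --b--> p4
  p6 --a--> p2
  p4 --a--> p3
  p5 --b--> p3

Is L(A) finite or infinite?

State p0 is reachable from the start and can reach an accepting state, and it lies on the cycle p0 → p1 → p4 → p0.
Traversing that cycle any number of times yields accepted strings of unbounded length, so the language is infinite.

infinite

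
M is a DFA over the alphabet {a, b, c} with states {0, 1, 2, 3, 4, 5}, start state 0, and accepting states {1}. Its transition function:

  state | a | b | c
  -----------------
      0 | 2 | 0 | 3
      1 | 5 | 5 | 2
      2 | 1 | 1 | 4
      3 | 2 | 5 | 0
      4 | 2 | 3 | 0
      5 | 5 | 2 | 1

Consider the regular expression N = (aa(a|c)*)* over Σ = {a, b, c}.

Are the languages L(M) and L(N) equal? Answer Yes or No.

The string ab is accepted by M but rejected by N.
So L(M) ≠ L(N).

No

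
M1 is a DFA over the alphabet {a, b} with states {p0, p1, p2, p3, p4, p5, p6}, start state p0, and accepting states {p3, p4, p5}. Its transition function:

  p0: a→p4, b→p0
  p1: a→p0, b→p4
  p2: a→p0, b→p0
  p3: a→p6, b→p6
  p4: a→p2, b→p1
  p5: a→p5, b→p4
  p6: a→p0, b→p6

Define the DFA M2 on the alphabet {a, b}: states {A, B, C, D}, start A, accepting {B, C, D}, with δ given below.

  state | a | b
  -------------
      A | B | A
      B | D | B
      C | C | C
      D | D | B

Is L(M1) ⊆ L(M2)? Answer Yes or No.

Exploring the product automaton M1 × M2 from the start pair (p0, A), following both machines on each input symbol, reaches 7 state pairs: (p0, A), (p4, B), (p2, D), (p1, B), (p0, D), (p0, B), (p4, D).
M1 accepts in {p3, p4, p5} and M2 accepts in {B, C, D}. The reachable pairs whose M1-component is accepting are (p4, B), (p4, D); in each of them the M2-component is accepting too, so the product for L(M1) \ L(M2) (M1-component accepting, M2-component rejecting) has no reachable accepting pair and the difference is empty.
Hence every string in L(M1) is also in L(M2).

Yes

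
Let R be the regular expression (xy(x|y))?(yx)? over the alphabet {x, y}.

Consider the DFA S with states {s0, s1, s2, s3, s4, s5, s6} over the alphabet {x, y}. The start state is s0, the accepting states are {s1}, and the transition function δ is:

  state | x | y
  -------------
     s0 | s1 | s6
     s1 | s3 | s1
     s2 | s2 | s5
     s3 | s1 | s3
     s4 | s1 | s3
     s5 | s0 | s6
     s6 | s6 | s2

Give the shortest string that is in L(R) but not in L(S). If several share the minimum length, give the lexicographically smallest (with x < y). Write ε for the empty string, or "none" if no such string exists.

ε

The empty string ε is accepted by R but not by S.
Since ε is the unique shortest string, it is the required witness.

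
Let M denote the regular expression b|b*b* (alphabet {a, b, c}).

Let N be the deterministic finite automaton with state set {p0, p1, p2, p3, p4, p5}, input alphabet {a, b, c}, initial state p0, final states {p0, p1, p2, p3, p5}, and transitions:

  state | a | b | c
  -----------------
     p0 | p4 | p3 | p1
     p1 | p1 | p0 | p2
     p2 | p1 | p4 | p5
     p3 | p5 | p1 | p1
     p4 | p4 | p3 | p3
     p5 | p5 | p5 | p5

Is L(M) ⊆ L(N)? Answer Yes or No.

Converting the expression M to a DFA (subset construction, then merging equivalent states) gives the minimal DFA with states {m0, m1}, start state m0, accepting states {m0} and transitions m0: a→m1, b→m0, c→m1; m1: a→m1, b→m1, c→m1.
Exploring the product automaton M × N from the start pair (m0, p0), following both machines on each input symbol, reaches 9 state pairs: (m0, p0), (m1, p4), (m0, p3), (m1, p1), (m1, p3), (m1, p5), (m0, p1), (m1, p0), (m1, p2).
M accepts in {m0} and N accepts in {p0, p1, p2, p3, p5}. The reachable pairs whose M-component is accepting are (m0, p0), (m0, p3), (m0, p1); in each of them the N-component is accepting too, so the product for L(M) \ L(N) (M-component accepting, N-component rejecting) has no reachable accepting pair and the difference is empty.
Hence every string in L(M) is also in L(N).

Yes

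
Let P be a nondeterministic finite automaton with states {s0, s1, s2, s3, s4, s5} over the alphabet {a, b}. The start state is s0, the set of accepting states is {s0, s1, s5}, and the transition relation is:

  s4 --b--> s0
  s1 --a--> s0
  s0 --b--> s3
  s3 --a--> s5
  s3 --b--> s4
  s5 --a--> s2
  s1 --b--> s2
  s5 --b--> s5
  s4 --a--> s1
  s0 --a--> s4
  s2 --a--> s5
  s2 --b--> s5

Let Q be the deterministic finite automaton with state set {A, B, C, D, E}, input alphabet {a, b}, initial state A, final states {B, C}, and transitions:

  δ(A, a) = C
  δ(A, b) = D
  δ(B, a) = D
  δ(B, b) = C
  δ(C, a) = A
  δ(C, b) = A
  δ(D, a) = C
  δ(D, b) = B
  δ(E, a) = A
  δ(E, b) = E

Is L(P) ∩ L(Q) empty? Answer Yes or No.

The string ba is accepted by both P and Q.
Hence L(P) ∩ L(Q) ≠ ∅.

No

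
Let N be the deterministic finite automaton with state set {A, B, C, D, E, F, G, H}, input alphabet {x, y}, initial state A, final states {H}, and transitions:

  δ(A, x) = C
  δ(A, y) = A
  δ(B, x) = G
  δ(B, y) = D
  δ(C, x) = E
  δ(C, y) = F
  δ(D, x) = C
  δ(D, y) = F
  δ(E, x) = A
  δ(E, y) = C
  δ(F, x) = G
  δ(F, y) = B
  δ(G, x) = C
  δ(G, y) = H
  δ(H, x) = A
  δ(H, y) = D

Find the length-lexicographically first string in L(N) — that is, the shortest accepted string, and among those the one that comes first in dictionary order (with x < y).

A breadth-first search from A reaches an accepting state first via the path A → C → F → G → H on input xyxy.
No string of length < 4 is accepted (BFS exhausts all shorter strings without reaching an accepting state), and xyxy is the lexicographically least accepting string of length 4.

xyxy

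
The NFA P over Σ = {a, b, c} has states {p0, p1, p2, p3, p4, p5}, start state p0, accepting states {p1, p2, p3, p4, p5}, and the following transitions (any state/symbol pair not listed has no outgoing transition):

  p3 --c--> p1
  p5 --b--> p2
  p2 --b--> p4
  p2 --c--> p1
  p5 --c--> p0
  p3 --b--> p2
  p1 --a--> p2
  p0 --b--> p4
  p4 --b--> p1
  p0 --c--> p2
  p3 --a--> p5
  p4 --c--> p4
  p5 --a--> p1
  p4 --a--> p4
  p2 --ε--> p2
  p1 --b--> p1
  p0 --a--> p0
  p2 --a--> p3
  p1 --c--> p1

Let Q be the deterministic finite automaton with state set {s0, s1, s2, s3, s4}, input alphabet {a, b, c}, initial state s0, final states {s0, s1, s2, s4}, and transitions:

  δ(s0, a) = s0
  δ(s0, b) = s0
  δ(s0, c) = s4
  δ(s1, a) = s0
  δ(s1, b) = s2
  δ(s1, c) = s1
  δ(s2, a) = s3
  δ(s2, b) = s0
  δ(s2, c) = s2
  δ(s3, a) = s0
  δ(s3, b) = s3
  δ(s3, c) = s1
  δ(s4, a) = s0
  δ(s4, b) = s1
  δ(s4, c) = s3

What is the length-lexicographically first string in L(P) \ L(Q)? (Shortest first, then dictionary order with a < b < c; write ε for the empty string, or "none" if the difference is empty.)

The string cc is accepted by P but not by Q.
No shorter string lies in the difference, and cc is the lexicographically first length-2 string in L(P) \ L(Q).

cc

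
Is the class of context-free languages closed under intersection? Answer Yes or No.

{aⁿbⁿcᵐ : m,n≥0} and {aᵐbⁿcⁿ : m,n≥0} are both context-free, but their intersection {aⁿbⁿcⁿ : n≥0} is not (pumping lemma).

No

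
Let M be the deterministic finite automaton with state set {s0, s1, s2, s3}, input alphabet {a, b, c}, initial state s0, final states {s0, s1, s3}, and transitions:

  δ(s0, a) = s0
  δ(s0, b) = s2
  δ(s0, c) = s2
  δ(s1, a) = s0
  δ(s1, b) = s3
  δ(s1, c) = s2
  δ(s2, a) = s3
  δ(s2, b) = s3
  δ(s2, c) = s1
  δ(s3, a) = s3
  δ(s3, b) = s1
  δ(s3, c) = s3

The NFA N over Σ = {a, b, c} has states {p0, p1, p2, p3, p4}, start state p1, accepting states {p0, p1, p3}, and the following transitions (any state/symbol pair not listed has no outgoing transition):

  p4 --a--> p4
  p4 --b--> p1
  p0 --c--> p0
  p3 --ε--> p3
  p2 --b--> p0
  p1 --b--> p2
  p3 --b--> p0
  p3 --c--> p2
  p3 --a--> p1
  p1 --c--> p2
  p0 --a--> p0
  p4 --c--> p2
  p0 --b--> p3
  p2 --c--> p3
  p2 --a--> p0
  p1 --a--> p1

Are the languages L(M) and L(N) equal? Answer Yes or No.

Yes

Exploring the product automaton M × N from the start pair (s0, p1), following both machines on each input symbol, reaches 4 state pairs: (s0, p1), (s2, p2), (s3, p0), (s1, p3).
M accepts in {s0, s1, s3} and N accepts in {p0, p1, p3}. In every reachable pair the two components are either both accepting — (s0, p1), (s3, p0), (s1, p3) — or both non-accepting, so no string is accepted by exactly one of the machines: L(M) \ L(N) and L(N) \ L(M) are both empty.
Hence every string is accepted by M iff it is accepted by N, and the two languages coincide.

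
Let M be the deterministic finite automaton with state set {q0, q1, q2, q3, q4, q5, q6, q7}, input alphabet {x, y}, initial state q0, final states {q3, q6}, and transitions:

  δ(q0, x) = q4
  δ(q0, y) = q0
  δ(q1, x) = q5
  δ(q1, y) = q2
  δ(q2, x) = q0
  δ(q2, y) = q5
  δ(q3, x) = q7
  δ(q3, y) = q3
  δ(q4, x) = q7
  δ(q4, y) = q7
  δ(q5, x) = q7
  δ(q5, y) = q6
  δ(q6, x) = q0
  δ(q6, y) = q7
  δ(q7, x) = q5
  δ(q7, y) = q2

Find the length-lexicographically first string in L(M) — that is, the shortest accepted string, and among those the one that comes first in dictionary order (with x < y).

xxxy

A breadth-first search from q0 reaches an accepting state first via the path q0 → q4 → q7 → q5 → q6 on input xxxy.
No string of length < 4 is accepted (BFS exhausts all shorter strings without reaching an accepting state), and xxxy is the lexicographically least accepting string of length 4.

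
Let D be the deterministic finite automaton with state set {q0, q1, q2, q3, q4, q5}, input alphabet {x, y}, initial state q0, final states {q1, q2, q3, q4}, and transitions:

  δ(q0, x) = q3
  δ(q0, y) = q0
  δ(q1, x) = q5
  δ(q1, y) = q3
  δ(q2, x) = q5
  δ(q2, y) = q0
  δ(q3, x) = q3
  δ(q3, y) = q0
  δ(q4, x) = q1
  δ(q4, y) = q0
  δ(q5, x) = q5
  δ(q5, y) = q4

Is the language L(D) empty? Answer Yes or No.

The string x is accepted: the run q0 → q3 ends in the accepting state q3.
Since at least one string is accepted, L(D) is not empty.

No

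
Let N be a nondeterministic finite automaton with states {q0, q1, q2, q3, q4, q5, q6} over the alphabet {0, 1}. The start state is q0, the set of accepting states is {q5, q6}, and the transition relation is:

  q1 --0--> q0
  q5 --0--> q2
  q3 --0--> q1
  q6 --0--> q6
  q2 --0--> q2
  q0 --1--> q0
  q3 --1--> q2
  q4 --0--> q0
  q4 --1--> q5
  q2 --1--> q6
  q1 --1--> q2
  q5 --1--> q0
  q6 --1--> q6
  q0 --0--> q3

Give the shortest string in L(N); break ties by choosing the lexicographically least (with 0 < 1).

A breadth-first search from q0 reaches an accepting state first via the path q0 → q3 → q2 → q6 on input 011.
No string of length < 3 is accepted (BFS exhausts all shorter strings without reaching an accepting state), and 011 is the lexicographically least accepting string of length 3.

011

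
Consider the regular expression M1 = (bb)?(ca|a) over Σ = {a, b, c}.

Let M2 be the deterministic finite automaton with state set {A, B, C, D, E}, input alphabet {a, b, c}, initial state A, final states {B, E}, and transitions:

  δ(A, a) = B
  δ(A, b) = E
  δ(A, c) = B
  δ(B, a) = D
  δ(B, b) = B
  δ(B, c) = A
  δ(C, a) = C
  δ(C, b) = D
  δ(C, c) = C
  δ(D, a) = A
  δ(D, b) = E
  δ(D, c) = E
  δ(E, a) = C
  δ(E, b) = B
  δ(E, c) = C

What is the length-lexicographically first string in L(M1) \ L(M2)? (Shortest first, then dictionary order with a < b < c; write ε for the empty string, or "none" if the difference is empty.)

The string ca is accepted by M1 but not by M2.
No shorter string lies in the difference, and ca is the lexicographically first length-2 string in L(M1) \ L(M2).

ca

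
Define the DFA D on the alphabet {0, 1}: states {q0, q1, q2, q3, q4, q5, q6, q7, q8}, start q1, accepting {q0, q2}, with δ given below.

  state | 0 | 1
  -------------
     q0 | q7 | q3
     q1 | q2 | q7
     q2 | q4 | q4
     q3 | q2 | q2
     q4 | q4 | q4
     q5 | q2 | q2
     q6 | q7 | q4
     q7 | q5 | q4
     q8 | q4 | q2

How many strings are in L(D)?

3

The useful subgraph on states {q1, q2, q5, q7} is acyclic, so L(D) is finite; the longest accepting path visits 4 useful states, giving maximum string length 3.
Counting accepting paths from q1 by length: 1 of length 1, 2 of length 3. Total 3.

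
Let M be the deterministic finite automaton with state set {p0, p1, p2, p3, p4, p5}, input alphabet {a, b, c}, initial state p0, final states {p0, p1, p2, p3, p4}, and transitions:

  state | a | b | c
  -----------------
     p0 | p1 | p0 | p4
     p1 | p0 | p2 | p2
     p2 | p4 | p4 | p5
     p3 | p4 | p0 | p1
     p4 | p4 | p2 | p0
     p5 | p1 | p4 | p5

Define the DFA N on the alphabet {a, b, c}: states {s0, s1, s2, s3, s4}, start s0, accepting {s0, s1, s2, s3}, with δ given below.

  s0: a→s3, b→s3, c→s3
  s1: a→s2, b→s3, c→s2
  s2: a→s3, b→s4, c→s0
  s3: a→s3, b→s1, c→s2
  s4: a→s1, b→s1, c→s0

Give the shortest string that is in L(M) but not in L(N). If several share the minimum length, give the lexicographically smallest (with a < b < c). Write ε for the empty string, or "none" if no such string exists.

acb

The string acb is accepted by M but not by N.
No shorter string lies in the difference, and acb is the lexicographically first length-3 string in L(M) \ L(N).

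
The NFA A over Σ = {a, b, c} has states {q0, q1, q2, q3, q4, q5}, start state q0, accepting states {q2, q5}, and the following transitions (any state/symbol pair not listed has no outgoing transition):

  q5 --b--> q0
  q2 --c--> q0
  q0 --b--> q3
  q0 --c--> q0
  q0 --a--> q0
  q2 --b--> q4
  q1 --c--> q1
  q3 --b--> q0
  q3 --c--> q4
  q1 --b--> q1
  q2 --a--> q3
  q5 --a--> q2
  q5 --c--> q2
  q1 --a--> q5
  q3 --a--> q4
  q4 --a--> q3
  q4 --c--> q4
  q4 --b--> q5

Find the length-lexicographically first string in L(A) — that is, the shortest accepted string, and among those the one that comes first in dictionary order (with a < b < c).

A breadth-first search from q0 reaches an accepting state first via the path q0 → q3 → q4 → q5 on input bab.
No string of length < 3 is accepted (BFS exhausts all shorter strings without reaching an accepting state), and bab is the lexicographically least accepting string of length 3.

bab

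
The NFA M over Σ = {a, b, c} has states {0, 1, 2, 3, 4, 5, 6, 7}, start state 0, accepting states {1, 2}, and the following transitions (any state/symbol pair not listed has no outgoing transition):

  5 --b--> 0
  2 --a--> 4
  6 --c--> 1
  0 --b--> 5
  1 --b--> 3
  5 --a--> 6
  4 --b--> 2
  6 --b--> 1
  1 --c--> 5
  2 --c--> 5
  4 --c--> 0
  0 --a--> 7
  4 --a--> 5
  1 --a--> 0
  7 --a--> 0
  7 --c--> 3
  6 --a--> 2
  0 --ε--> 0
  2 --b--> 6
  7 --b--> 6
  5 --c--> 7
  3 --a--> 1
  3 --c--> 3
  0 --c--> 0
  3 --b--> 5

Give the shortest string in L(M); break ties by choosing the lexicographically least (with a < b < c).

A breadth-first search from 0 reaches an accepting state first via the path 0 → 7 → 6 → 2 on input aba.
No string of length < 3 is accepted (BFS exhausts all shorter strings without reaching an accepting state), and aba is the lexicographically least accepting string of length 3.

aba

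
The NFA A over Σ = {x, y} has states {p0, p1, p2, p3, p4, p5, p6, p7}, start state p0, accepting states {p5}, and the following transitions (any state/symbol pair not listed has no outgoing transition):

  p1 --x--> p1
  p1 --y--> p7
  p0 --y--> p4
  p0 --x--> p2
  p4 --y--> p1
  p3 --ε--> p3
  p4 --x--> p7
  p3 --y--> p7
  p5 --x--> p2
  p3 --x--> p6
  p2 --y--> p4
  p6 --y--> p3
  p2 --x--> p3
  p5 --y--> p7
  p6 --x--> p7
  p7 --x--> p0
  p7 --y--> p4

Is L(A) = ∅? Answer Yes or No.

Yes

The states reachable from the start state are {p0, p1, p2, p3, p4, p6, p7}.
None of the accepting states {p5} is reachable, so no string is accepted and L(A) = ∅.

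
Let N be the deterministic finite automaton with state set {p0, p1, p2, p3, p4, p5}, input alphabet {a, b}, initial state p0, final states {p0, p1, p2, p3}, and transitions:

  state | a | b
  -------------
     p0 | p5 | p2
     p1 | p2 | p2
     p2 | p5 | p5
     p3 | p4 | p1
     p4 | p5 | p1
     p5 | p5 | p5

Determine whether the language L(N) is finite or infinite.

The useful states (reachable from p0 and able to reach an accepting state) are {p0, p2}.
Restricted to these states the transition graph has no cycle, so every accepting path has bounded length and L is finite.

finite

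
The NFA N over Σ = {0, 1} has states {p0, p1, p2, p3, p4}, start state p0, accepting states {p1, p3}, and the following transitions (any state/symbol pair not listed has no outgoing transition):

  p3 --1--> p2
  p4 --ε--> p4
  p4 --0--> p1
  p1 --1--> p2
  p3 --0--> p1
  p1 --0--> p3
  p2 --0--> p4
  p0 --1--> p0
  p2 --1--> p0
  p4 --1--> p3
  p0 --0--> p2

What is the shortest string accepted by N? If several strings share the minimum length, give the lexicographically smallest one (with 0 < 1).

000

A breadth-first search from p0 reaches an accepting state first via the path p0 → p2 → p4 → p1 on input 000.
No string of length < 3 is accepted (BFS exhausts all shorter strings without reaching an accepting state), and 000 is the lexicographically least accepting string of length 3.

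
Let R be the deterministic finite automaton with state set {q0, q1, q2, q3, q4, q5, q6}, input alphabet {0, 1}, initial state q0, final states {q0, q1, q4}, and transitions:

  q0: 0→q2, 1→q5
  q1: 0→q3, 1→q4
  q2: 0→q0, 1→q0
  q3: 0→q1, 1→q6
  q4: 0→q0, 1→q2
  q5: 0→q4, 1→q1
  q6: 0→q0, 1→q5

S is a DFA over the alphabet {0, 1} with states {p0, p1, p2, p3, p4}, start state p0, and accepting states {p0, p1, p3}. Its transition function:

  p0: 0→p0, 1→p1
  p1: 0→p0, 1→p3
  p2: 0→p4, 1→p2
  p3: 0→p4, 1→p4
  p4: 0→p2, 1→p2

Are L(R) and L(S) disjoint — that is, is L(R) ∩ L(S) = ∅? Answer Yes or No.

The empty string ε is accepted by both R and S.
Hence L(R) ∩ L(S) ≠ ∅.

No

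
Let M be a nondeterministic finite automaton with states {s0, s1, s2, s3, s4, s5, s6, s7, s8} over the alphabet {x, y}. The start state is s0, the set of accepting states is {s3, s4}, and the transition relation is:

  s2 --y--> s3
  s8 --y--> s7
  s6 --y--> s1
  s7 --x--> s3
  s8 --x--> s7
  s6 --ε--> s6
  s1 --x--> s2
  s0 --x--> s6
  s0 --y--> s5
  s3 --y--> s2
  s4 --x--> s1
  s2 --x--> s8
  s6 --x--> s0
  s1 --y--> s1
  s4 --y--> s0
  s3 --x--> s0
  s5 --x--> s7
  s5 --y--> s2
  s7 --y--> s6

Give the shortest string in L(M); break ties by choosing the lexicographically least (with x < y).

yxx

A breadth-first search from s0 reaches an accepting state first via the path s0 → s5 → s7 → s3 on input yxx.
No string of length < 3 is accepted (BFS exhausts all shorter strings without reaching an accepting state), and yxx is the lexicographically least accepting string of length 3.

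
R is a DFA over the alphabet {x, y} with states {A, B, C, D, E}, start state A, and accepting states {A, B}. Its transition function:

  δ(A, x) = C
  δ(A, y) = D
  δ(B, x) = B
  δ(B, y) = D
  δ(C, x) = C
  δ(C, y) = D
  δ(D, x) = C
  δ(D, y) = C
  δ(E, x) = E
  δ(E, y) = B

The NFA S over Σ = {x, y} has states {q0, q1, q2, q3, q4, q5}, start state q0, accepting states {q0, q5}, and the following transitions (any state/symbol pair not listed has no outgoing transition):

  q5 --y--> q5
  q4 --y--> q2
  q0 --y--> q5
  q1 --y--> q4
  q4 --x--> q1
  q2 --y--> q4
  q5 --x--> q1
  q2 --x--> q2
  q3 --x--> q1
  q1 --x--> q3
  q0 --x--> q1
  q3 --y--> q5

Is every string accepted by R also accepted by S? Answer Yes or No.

Yes

Exploring the product automaton R × S from the start pair (A, q0), following both machines on each input symbol, reaches 7 state pairs: (A, q0), (C, q1), (D, q5), (C, q3), (D, q4), (C, q5), (C, q2).
R accepts in {A, B} and S accepts in {q0, q5}. The reachable pairs whose R-component is accepting are (A, q0); in each of them the S-component is accepting too, so the product for L(R) \ L(S) (R-component accepting, S-component rejecting) has no reachable accepting pair and the difference is empty.
Hence every string in L(R) is also in L(S).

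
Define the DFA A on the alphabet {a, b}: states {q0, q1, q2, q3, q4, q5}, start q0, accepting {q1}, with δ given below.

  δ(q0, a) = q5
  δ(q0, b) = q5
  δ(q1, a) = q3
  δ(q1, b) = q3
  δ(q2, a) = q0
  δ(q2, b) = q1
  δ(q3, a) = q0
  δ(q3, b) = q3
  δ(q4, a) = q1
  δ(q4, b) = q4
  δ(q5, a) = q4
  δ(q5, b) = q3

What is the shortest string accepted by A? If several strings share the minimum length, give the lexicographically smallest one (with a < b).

A breadth-first search from q0 reaches an accepting state first via the path q0 → q5 → q4 → q1 on input aaa.
No string of length < 3 is accepted (BFS exhausts all shorter strings without reaching an accepting state), and aaa is the lexicographically least accepting string of length 3.

aaa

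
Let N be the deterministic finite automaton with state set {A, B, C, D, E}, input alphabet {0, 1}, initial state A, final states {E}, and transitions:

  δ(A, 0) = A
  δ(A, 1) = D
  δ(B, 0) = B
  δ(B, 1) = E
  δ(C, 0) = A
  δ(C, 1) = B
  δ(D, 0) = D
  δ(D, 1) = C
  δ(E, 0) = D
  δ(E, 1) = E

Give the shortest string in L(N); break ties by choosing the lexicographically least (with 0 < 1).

A breadth-first search from A reaches an accepting state first via the path A → D → C → B → E on input 1111.
No string of length < 4 is accepted (BFS exhausts all shorter strings without reaching an accepting state), and 1111 is the lexicographically least accepting string of length 4.

1111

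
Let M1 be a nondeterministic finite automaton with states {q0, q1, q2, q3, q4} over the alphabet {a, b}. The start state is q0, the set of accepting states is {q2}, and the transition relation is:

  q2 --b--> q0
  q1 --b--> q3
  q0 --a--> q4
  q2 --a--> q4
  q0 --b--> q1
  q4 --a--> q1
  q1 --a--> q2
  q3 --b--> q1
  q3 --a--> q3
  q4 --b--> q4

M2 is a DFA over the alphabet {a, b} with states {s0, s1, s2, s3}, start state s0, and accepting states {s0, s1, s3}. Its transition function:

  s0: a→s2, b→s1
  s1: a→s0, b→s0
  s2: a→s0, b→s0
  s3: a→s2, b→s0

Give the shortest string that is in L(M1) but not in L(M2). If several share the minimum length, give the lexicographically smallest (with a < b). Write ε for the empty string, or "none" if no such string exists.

The string aaa is accepted by M1 but not by M2.
No shorter string lies in the difference, and aaa is the lexicographically first length-3 string in L(M1) \ L(M2).

aaa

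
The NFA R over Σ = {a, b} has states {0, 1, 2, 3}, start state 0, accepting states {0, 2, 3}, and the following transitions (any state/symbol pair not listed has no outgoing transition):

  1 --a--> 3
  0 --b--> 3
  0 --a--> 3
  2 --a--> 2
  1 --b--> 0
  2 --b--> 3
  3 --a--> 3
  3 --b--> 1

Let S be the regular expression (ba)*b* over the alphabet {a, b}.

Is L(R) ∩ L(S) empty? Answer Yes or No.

No

The empty string ε is accepted by both R and S.
Hence L(R) ∩ L(S) ≠ ∅.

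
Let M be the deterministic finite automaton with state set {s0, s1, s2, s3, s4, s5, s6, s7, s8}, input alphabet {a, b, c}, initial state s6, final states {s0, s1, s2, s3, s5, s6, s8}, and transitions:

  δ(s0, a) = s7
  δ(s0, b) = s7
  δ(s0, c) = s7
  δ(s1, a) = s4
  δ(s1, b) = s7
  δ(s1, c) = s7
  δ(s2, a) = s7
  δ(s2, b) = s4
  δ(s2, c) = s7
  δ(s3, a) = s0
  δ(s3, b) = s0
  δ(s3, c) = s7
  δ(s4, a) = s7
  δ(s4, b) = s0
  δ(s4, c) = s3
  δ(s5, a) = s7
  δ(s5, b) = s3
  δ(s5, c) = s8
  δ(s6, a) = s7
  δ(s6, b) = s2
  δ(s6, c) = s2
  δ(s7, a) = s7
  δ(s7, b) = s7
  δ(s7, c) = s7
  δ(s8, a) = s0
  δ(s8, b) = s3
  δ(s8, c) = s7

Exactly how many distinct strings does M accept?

11

The useful subgraph on states {s0, s2, s3, s4, s6} is acyclic, so L(M) is finite; the longest accepting path visits 5 useful states, giving maximum string length 4.
Counting accepting paths from s6 by length: 1 of length 0, 2 of length 1, 4 of length 3, 4 of length 4. Total 11.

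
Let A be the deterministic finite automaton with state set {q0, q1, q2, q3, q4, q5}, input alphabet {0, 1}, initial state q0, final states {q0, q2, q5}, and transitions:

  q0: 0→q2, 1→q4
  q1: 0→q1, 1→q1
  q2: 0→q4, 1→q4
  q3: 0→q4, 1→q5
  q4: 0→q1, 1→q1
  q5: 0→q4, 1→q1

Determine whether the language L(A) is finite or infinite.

finite

The useful states (reachable from q0 and able to reach an accepting state) are {q0, q2}.
Restricted to these states the transition graph has no cycle, so every accepting path has bounded length and L is finite.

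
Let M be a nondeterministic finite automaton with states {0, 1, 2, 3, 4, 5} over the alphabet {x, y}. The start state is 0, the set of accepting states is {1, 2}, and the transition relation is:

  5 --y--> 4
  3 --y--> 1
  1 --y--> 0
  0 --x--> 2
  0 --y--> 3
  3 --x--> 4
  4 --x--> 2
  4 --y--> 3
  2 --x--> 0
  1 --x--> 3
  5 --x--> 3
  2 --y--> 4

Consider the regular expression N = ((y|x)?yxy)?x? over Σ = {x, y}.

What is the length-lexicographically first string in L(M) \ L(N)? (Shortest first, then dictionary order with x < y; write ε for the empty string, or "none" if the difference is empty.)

yy

The string yy is accepted by M but not by N.
No shorter string lies in the difference, and yy is the lexicographically first length-2 string in L(M) \ L(N).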